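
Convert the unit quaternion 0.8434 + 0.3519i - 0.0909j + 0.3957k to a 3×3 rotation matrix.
[[0.6703, -0.7314, 0.1252], [0.6035, 0.4392, -0.6655], [0.4318, 0.5216, 0.7358]]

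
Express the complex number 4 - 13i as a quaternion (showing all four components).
4 - 13i + 0j + 0k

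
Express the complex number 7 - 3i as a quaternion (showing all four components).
7 - 3i + 0j + 0k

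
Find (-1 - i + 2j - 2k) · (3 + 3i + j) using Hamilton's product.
-2 - 4i - j - 13k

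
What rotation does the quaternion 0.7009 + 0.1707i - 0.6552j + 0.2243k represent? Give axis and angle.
axis = (0.2393, -0.9186, 0.3145), θ = 91°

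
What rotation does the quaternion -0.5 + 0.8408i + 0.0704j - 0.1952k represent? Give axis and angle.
axis = (0.9709, 0.0813, -0.2254), θ = 4π/3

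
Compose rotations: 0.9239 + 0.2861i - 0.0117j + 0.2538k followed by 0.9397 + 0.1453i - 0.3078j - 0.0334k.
0.8315 + 0.3246i - 0.3418j + 0.294k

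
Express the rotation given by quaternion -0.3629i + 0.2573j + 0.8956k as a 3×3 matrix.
[[-0.7366, -0.1867, -0.65], [-0.1867, -0.8676, 0.4609], [-0.65, 0.4609, 0.6042]]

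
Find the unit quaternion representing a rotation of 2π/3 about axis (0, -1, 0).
0.5 - 0.866j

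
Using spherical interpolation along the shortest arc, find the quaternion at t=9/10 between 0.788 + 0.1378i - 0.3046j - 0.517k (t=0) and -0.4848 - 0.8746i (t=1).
0.5478 + 0.8335i - 0.0367j - 0.0623k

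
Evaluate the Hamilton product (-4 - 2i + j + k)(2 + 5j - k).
-12 - 10i - 20j - 4k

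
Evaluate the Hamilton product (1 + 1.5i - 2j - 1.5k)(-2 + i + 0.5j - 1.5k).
-4.75 + 1.75i + 5.25j + 4.25k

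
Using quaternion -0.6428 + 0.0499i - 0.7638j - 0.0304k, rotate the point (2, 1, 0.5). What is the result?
(0.037, 0.974, -2.074)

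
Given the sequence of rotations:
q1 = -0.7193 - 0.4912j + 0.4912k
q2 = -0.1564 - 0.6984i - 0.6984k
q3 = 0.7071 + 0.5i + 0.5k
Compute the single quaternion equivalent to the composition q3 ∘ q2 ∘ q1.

q2 · q1 = 0.4556 + 0.1593i + 0.4199j + 0.7686k
q3 · q2 · q1 = -0.1418 + 0.1305i - 0.0077j + 0.9812k
-0.1418 + 0.1305i - 0.0077j + 0.9812k


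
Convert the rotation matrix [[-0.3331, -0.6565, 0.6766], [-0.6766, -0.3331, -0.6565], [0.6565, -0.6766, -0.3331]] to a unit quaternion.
-0.0087 + 0.5773i - 0.5773j + 0.5773k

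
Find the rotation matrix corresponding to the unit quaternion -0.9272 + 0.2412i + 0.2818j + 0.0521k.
[[0.8357, 0.2326, -0.4974], [0.0393, 0.8782, 0.4766], [0.5477, -0.4179, 0.7248]]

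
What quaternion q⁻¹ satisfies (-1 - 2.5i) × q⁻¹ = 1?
-0.1379 + 0.3448i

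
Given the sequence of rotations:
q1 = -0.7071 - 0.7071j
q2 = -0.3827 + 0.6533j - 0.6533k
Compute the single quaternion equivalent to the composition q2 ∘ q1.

q2 · q1 = 0.7326 - 0.4619i - 0.1913j + 0.4619k
0.7326 - 0.4619i - 0.1913j + 0.4619k


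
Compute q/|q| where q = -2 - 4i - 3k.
-0.3714 - 0.7428i - 0.5571k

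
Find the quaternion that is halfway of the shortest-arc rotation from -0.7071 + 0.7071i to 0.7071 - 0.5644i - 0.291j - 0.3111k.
-0.7256 + 0.6524i + 0.1493j + 0.1596k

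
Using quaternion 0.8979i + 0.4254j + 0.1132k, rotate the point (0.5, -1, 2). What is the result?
(-0.051, 1.213, -1.943)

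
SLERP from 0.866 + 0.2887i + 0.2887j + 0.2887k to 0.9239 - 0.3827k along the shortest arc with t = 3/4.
0.9686 + 0.0802i + 0.0802j - 0.2214k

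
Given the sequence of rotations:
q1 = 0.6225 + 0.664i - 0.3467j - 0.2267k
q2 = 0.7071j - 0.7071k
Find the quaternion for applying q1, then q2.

q2 · q1 = 0.0849 - 0.4055i - 0.0293j - 0.9097k
0.0849 - 0.4055i - 0.0293j - 0.9097k


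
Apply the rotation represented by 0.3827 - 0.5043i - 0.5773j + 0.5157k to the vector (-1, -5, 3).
(-3.625, -1.403, 4.46)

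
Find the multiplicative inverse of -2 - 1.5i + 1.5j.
-0.2353 + 0.1765i - 0.1765j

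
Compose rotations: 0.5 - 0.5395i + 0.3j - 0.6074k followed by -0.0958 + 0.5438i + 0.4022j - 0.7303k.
-0.3188 + 0.2984i + 0.8967j + 0.0732k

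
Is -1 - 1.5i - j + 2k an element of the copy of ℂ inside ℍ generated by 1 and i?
No. The quaternion -1 - 1.5i - j + 2k has j-coefficient y = -1 and k-coefficient z = 2, not both zero, so it does not lie in the complex subalgebra spanned by 1 and i.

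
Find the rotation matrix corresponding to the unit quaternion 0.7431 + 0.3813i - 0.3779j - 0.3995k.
[[0.3952, 0.3056, -0.8663], [-0.8819, 0.39, -0.2647], [0.257, 0.8686, 0.4236]]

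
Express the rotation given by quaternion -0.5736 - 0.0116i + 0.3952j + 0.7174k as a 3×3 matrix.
[[-0.3417, 0.8138, -0.47], [-0.8322, -0.0296, 0.5537], [0.4367, 0.5803, 0.6874]]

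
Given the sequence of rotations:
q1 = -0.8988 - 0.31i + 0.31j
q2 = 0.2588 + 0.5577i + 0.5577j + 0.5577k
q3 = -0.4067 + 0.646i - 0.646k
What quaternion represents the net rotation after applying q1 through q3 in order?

q2 · q1 = -0.2326 - 0.7544i - 0.5939j - 0.1555k
q3 · q2 · q1 = 0.4815 - 0.2271i + 0.8293j - 0.1702k
0.4815 - 0.2271i + 0.8293j - 0.1702k


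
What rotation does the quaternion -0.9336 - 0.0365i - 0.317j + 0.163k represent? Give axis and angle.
axis = (-0.1019, -0.8847, 0.4549), θ = 318°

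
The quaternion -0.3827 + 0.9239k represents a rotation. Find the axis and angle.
axis = (0, 0, 1), θ = 5π/4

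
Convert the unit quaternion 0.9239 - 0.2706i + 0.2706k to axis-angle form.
axis = (-√2/2, 0, √2/2), θ = π/4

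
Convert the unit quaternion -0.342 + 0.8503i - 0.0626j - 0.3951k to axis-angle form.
axis = (0.9049, -0.0666, -0.4205), θ = 220°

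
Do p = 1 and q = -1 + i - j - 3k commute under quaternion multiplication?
Yes: pq = qp = -1 + i - j - 3k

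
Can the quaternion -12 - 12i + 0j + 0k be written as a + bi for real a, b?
Yes. The quaternion -12 - 12i has j- and k-coefficients y = z = 0, so it lies in the complex subalgebra spanned by 1 and i.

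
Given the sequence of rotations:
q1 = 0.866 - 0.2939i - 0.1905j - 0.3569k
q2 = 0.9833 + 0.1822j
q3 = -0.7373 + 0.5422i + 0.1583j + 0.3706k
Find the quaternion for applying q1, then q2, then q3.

q2 · q1 = 0.8862 - 0.354i - 0.0295j - 0.2974k
q3 · q2 · q1 = -0.3466 + 0.7054i + 0.1921j + 0.5877k
-0.3466 + 0.7054i + 0.1921j + 0.5877k


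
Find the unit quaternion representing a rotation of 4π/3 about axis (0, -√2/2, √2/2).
-0.5 - 0.6124j + 0.6124k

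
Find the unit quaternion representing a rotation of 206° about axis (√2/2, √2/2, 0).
-0.225 + 0.689i + 0.689j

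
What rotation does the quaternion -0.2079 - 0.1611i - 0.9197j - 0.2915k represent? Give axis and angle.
axis = (-0.1647, -0.9402, -0.298), θ = 204°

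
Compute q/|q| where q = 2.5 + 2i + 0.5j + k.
0.7372 + 0.5898i + 0.1474j + 0.2949k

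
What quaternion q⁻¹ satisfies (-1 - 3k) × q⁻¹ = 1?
-0.1 + 0.3k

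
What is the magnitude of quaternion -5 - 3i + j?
√35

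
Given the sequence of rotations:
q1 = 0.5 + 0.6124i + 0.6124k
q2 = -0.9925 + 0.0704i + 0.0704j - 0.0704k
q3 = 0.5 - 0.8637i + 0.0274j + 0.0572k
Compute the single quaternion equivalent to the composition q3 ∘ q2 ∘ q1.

q2 · q1 = -0.4963 - 0.5295i - 0.051j - 0.6861k
q3 · q2 · q1 = -0.6648 + 0.148i - 0.662j - 0.3129k
-0.6648 + 0.148i - 0.662j - 0.3129k


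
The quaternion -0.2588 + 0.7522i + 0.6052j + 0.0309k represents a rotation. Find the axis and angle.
axis = (0.7787, 0.6265, 0.032), θ = 7π/6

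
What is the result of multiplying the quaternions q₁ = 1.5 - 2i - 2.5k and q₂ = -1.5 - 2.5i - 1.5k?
-11 - 0.75i + 3.25j + 1.5k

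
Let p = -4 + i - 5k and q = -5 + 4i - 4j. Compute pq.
16 - 41i - 4j + 21k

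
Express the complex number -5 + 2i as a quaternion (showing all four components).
-5 + 2i + 0j + 0k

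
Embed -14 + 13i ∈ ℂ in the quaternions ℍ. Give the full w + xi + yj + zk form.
-14 + 13i + 0j + 0k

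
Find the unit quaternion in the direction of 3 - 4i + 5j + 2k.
0.4082 - 0.5443i + 0.6804j + 0.2722k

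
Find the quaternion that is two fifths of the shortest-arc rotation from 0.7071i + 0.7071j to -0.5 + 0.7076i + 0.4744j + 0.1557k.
-0.2098 + 0.737i + 0.6392j + 0.0653k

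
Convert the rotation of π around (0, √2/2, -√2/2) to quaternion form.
0.7071j - 0.7071k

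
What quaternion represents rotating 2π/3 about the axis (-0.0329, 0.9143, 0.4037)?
0.5 - 0.0285i + 0.7918j + 0.3496k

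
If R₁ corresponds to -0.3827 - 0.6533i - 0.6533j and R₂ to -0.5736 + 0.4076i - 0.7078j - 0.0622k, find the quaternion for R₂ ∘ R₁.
0.0234 + 0.1781i + 0.6862j - 0.7049k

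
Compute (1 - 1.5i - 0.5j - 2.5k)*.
1 + 1.5i + 0.5j + 2.5k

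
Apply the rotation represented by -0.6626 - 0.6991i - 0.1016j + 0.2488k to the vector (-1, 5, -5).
(2.569, 4.566, 4.853)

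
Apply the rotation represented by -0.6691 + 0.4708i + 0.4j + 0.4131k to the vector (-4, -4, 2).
(-5.365, 1.764, -2.025)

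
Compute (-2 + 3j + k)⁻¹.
-0.1429 - 0.2143j - 0.0714k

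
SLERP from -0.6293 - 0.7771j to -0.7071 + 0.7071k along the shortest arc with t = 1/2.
-0.7861 - 0.4571j + 0.4159k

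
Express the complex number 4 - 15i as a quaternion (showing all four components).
4 - 15i + 0j + 0k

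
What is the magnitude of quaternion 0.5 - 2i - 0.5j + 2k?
2.915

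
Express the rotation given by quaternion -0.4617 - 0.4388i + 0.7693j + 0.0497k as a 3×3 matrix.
[[-0.1886, -0.6292, -0.754], [-0.721, 0.61, -0.3287], [0.6668, 0.4817, -0.5687]]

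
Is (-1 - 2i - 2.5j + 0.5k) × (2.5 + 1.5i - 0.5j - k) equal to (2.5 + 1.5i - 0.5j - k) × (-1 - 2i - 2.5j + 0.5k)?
No: pq = -0.25 - 3.75i - 7j + 7k ≠ -0.25 - 9.25i - 4.5j - 2.5k = qp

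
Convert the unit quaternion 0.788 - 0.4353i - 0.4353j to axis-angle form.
axis = (-√2/2, -√2/2, 0), θ = 76°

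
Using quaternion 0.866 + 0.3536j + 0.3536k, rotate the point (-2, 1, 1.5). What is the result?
(-0.694, -0.1, 2.6)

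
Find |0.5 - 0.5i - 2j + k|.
2.345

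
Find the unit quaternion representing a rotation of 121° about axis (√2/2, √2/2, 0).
0.4924 + 0.6154i + 0.6154j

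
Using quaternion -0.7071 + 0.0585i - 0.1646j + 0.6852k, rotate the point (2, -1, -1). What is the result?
(-1.249, -1.888, -0.936)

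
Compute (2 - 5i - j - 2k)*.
2 + 5i + j + 2k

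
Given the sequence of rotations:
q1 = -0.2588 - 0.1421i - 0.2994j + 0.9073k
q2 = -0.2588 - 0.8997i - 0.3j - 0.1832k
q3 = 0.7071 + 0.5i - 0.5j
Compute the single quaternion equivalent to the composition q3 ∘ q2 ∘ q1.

q2 · q1 = 0.0155 - 0.0574i + 0.9975j + 0.0393k
q3 · q2 · q1 = 0.5384 - 0.0525i + 0.6779j + 0.4978k
0.5384 - 0.0525i + 0.6779j + 0.4978k


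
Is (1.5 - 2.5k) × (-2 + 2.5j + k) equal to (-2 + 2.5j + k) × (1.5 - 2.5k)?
No: pq = -0.5 + 6.25i + 3.75j + 6.5k ≠ -0.5 - 6.25i + 3.75j + 6.5k = qp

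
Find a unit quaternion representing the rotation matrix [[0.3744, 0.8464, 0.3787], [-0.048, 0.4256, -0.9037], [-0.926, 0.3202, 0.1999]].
0.7071 + 0.4327i + 0.4613j - 0.3162k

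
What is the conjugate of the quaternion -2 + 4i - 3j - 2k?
-2 - 4i + 3j + 2k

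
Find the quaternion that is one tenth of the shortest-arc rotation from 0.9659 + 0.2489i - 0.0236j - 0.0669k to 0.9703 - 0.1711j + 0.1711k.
0.9726 + 0.225i - 0.0389j - 0.043k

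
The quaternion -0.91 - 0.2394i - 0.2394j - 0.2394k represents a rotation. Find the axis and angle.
axis = (-√3/3, -√3/3, -√3/3), θ = 311°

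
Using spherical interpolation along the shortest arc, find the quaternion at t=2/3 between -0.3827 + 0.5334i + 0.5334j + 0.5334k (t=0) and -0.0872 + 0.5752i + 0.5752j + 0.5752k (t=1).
-0.188 + 0.5671i + 0.5671j + 0.5671k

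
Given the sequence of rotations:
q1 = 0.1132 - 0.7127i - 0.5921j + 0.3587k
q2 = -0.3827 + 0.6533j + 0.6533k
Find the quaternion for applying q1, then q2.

q2 · q1 = 0.1092 + 0.8939i - 0.1651j + 0.4023k
0.1092 + 0.8939i - 0.1651j + 0.4023k


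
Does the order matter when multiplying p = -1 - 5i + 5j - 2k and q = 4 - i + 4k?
Yes: pq = -1 + i + 42j - 7k ≠ -1 - 39i - 2j - 17k = qp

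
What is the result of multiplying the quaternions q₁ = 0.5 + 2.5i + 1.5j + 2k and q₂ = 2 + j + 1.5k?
-3.5 + 5.25i - 0.25j + 7.25k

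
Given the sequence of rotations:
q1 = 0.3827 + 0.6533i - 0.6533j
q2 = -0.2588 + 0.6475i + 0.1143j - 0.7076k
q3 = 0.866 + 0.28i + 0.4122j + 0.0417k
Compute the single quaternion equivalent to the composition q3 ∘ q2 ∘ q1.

q2 · q1 = -0.4474 - 0.3836i - 0.2495j - 0.7685k
q3 · q2 · q1 = -0.1452 - 0.7638i - 0.2013j - 0.5959k
-0.1452 - 0.7638i - 0.2013j - 0.5959k


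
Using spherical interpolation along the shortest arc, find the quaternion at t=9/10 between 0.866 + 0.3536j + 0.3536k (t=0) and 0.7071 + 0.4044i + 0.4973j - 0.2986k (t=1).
0.7477 + 0.3721i + 0.4972j - 0.2352k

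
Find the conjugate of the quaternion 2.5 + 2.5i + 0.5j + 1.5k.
2.5 - 2.5i - 0.5j - 1.5k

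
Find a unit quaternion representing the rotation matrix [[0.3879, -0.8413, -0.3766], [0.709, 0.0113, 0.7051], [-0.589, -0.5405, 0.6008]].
0.7071 - 0.4404i + 0.0751j + 0.5481k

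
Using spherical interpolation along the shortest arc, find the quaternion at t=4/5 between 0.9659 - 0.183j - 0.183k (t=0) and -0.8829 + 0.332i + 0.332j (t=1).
0.9126 - 0.2684i - 0.3061j - 0.0376k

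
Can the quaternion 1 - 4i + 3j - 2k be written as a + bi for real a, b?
No. The quaternion 1 - 4i + 3j - 2k has j-coefficient y = 3 and k-coefficient z = -2, not both zero, so it does not lie in the complex subalgebra spanned by 1 and i.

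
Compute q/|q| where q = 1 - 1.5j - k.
0.4851 - 0.7276j - 0.4851k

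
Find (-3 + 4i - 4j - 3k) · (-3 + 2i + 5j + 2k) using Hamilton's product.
27 - 11i - 17j + 31k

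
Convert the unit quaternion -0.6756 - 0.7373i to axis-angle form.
axis = (-1, 0, 0), θ = 265°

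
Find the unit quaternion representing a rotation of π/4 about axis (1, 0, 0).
0.9239 + 0.3827i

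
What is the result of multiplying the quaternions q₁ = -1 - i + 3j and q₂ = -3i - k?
-3 - j + 10k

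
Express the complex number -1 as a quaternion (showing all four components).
-1 + 0i + 0j + 0k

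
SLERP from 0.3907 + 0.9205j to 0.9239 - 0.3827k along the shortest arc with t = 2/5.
0.7345 + 0.6515j - 0.1897k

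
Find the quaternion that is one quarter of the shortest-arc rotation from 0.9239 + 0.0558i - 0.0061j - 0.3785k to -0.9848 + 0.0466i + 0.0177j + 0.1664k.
0.9445 + 0.0303i - 0.0091j - 0.3271k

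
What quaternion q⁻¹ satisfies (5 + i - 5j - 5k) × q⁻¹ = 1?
0.0658 - 0.0132i + 0.0658j + 0.0658k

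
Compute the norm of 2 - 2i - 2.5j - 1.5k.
4.062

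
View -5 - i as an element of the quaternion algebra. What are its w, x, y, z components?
-5 - i + 0j + 0k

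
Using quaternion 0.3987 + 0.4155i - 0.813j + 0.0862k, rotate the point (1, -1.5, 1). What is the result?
(0.203, -2.038, -0.234)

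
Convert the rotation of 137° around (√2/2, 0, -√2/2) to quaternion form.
0.3665 + 0.6579i - 0.6579k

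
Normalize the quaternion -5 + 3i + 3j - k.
-0.7538 + 0.4523i + 0.4523j - 0.1508k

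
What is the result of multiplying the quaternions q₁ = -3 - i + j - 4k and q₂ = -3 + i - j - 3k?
-1 - 7i - 7j + 21k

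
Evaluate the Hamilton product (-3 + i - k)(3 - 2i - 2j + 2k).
-5 + 7i + 6j - 11k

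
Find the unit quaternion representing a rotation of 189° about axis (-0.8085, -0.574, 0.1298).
-0.0785 - 0.806i - 0.5722j + 0.1294k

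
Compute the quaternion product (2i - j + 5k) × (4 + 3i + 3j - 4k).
17 - 3i + 19j + 29k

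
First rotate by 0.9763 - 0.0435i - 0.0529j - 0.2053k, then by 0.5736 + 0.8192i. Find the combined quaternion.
0.5956 + 0.7748i + 0.1378j - 0.1611k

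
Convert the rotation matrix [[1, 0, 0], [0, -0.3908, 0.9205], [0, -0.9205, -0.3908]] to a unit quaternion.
0.5519 - 0.8339i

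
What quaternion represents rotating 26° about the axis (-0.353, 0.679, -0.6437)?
0.9744 - 0.0794i + 0.1527j - 0.1448k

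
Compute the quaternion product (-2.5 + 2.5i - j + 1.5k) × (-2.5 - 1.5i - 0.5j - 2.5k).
13.25 + 0.75i + 7.75j - 0.25k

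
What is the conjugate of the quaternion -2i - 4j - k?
2i + 4j + k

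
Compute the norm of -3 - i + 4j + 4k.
√42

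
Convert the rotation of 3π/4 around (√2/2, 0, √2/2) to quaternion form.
0.3827 + 0.6533i + 0.6533k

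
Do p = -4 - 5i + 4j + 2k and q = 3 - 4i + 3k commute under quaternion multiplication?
No: pq = -38 + 13i + 19j + 10k ≠ -38 - 11i + 5j - 22k = qp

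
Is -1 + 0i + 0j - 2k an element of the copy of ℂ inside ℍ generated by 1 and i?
No. The quaternion -1 - 2k has j-coefficient y = 0 and k-coefficient z = -2, not both zero, so it does not lie in the complex subalgebra spanned by 1 and i.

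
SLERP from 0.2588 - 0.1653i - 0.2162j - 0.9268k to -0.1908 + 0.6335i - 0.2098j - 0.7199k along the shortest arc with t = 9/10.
-0.1469 + 0.5694i - 0.2205j - 0.7782k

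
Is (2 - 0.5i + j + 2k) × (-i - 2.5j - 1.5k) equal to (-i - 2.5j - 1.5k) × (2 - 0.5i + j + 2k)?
No: pq = 5 + 1.5i - 7.75j - 0.75k ≠ 5 - 5.5i - 2.25j - 5.25k = qp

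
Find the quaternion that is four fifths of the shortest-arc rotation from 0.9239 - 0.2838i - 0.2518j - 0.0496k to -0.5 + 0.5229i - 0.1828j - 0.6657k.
0.6458 - 0.5137i + 0.0964j + 0.5566k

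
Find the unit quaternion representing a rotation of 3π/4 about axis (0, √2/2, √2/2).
0.3827 + 0.6533j + 0.6533k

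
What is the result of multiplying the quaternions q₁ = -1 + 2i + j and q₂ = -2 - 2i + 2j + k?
4 - i - 6j + 5k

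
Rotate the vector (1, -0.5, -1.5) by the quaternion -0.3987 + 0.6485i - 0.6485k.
(1.679, 0.083, -0.821)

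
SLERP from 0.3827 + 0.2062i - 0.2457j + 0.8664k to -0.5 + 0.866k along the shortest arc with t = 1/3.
0.0869 + 0.1508i - 0.1797j + 0.9682k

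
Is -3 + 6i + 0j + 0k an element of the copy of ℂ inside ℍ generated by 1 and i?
Yes. The quaternion -3 + 6i has j- and k-coefficients y = z = 0, so it lies in the complex subalgebra spanned by 1 and i.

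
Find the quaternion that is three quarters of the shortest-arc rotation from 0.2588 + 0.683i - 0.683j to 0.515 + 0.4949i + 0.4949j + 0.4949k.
0.5496 + 0.6822i + 0.1976j + 0.4399k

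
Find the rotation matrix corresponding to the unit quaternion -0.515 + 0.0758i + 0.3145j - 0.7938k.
[[-0.4581, -0.7699, -0.4443], [0.8653, -0.2717, -0.4212], [0.2036, -0.5774, 0.7907]]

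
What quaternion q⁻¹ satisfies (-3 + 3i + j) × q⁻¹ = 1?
-0.1579 - 0.1579i - 0.0526j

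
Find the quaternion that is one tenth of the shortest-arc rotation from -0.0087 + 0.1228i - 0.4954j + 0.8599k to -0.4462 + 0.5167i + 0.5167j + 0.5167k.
-0.0687 + 0.1874i - 0.4041j + 0.8927k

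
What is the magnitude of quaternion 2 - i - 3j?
√14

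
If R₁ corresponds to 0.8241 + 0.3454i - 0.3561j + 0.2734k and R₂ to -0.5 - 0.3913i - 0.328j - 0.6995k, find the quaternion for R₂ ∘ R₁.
-0.2025 - 0.8339i - 0.2269j - 0.4605k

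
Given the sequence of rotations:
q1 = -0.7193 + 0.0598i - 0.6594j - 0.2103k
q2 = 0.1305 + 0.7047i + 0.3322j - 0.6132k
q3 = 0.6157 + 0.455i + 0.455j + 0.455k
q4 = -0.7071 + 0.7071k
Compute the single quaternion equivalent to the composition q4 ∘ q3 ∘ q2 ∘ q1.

q2 · q1 = -0.0459 - 0.9733i - 0.2135j - 0.0709k
q3 · q2 · q1 = 0.544 - 0.5553i - 0.5629j + 0.2812k
q4 · q3 · q2 · q1 = -0.5835 + 0.7907i + 0.0054j + 0.1858k
-0.5835 + 0.7907i + 0.0054j + 0.1858k


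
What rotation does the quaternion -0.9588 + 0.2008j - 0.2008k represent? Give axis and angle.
axis = (0, √2/2, -√2/2), θ = 327°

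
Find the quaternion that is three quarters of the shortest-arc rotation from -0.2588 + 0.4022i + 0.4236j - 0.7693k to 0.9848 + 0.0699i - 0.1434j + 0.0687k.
-0.9146 + 0.0698i + 0.2568j - 0.3044k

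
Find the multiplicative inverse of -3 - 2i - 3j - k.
-0.1304 + 0.087i + 0.1304j + 0.0435k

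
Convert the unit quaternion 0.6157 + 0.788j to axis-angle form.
axis = (0, 1, 0), θ = 104°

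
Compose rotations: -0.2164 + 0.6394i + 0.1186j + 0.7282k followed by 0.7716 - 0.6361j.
-0.0915 + 0.0302i + 0.2292j + 0.9686k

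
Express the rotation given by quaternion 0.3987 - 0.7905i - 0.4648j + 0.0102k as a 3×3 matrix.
[[0.5677, 0.7267, -0.3868], [0.743, -0.25, 0.6209], [0.3545, -0.6398, -0.6819]]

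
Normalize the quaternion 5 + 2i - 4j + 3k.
0.6804 + 0.2722i - 0.5443j + 0.4082k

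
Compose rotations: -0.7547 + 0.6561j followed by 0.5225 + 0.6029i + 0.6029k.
-0.3943 - 0.8506i + 0.3428j - 0.0594k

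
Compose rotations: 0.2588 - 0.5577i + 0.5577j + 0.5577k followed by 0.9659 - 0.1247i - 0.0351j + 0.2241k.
0.075 - 0.7155i + 0.4742j + 0.5076k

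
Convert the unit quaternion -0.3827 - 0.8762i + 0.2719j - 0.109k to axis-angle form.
axis = (-0.9484, 0.2943, -0.118), θ = 5π/4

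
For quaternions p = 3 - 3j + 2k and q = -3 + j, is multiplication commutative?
No: pq = -6 - 2i + 12j - 6k ≠ -6 + 2i + 12j - 6k = qp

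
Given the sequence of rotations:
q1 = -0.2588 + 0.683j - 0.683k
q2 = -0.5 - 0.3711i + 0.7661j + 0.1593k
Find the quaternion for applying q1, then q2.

q2 · q1 = -0.285 - 0.536i - 0.7932j + 0.0468k
-0.285 - 0.536i - 0.7932j + 0.0468k


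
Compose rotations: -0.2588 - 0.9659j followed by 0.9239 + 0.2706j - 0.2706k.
0.0223 - 0.2614i - 0.9624j + 0.07k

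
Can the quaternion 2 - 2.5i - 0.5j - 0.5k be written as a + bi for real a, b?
No. The quaternion 2 - 2.5i - 0.5j - 0.5k has j-coefficient y = -0.5 and k-coefficient z = -0.5, not both zero, so it does not lie in the complex subalgebra spanned by 1 and i.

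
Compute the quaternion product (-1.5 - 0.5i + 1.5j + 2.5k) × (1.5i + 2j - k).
0.25 - 8.75i + 0.25j - 1.75k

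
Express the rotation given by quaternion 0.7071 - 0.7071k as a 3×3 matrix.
[[0, 1, 0], [-1, 0, 0], [0, 0, 1]]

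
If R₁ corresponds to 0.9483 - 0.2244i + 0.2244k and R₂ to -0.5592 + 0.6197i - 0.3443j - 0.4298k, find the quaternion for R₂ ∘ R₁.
-0.2948 + 0.6359i - 0.3691j - 0.6103k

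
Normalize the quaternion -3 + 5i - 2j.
-0.4867 + 0.8111i - 0.3244j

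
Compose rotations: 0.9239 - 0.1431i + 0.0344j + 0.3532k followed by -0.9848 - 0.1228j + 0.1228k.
-0.949 + 0.0933i - 0.1649j - 0.2519k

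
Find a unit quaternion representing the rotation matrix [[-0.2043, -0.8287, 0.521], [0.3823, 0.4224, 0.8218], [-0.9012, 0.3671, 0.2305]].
0.6018 - 0.1889i + 0.5908j + 0.5031k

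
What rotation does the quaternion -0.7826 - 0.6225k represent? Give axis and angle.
axis = (0, 0, -1), θ = 283°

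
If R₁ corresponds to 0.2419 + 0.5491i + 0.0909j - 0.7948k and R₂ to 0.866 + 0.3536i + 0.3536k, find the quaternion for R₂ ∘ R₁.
0.2964 + 0.5289i + 0.5539j - 0.5706k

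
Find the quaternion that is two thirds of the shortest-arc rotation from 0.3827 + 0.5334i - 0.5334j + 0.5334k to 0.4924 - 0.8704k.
-0.2224 + 0.2316i - 0.2316j + 0.9183k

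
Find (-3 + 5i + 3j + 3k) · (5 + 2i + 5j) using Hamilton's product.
-40 + 4i + 6j + 34k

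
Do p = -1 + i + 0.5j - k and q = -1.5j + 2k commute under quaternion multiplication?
No: pq = 2.75 - 0.5i - 0.5j - 3.5k ≠ 2.75 + 0.5i + 3.5j - 0.5k = qp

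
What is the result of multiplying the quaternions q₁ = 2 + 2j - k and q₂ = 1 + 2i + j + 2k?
2 + 9i + 2j - k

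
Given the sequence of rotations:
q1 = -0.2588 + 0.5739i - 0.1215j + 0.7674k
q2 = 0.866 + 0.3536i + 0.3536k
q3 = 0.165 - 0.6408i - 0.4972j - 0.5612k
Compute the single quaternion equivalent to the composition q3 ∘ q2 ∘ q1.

q2 · q1 = -0.6984 + 0.4484i - 0.1736j + 0.5301k
q3 · q2 · q1 = 0.3833 + 0.1605i + 0.4066j + 0.8136k
0.3833 + 0.1605i + 0.4066j + 0.8136k


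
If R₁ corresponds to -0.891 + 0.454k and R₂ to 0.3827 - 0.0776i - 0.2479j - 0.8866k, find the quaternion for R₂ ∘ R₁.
0.0615 - 0.0434i + 0.2561j + 0.9637k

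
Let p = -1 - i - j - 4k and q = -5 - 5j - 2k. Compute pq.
-8 - 13i + 8j + 27k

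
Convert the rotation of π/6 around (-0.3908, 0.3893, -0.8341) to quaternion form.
0.9659 - 0.1011i + 0.1008j - 0.2159k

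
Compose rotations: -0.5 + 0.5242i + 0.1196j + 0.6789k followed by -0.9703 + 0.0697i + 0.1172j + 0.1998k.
0.299 - 0.4878i - 0.1172j - 0.8117k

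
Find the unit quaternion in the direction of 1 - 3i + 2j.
0.2673 - 0.8018i + 0.5345j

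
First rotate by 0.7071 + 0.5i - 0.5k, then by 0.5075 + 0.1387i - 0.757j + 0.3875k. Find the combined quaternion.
0.4833 + 0.7303i - 0.2722j + 0.3988k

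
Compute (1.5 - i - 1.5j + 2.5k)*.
1.5 + i + 1.5j - 2.5k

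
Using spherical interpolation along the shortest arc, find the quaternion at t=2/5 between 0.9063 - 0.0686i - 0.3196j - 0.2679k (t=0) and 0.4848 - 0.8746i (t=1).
0.843 - 0.4574i - 0.217j - 0.1819k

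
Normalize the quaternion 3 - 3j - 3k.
0.5774 - 0.5774j - 0.5774k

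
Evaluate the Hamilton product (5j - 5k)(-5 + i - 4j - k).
15 - 25i - 30j + 20k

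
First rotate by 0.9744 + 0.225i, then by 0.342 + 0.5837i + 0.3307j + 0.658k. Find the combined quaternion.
0.2019 + 0.6457i + 0.4703j + 0.5667k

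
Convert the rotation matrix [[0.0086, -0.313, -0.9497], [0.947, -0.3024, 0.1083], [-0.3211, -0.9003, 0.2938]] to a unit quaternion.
0.5 - 0.5043i - 0.3143j + 0.63k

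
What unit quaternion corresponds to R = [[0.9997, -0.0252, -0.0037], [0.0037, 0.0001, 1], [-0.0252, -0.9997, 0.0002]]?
0.7071 - 0.707i + 0.0076j + 0.0102k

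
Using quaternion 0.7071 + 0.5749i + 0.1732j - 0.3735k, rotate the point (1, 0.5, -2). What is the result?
(1.394, 1.586, -0.891)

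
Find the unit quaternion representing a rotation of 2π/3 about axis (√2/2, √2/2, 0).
0.5 + 0.6124i + 0.6124j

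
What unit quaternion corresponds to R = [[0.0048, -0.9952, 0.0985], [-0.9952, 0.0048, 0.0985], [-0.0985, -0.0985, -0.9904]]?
0.0698 - 0.7054i + 0.7054j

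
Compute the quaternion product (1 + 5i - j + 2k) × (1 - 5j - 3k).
2 + 18i + 9j - 26k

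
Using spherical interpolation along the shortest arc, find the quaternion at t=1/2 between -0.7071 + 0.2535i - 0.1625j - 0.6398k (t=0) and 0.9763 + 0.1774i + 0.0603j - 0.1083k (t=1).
-0.9452 + 0.0427i - 0.1251j - 0.2984k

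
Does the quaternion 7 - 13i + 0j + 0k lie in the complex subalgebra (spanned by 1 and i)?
Yes. The quaternion 7 - 13i has j- and k-coefficients y = z = 0, so it lies in the complex subalgebra spanned by 1 and i.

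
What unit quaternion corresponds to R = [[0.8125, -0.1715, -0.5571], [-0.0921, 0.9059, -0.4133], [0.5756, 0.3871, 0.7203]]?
0.9272 + 0.2158i - 0.3054j + 0.0214k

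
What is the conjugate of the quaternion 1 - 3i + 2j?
1 + 3i - 2j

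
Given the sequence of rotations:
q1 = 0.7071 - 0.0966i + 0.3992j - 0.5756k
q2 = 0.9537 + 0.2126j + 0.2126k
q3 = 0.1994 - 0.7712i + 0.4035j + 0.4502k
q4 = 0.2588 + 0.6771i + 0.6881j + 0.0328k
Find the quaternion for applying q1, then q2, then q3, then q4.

q2 · q1 = 0.7119 - 0.2994i + 0.5105j - 0.3781k
q3 · q2 · q1 = -0.1247 - 0.9911i - 0.0373j - 0.0278k
q4 · q3 · q2 · q1 = 0.6654 - 0.3588i - 0.1091j + 0.6454k
0.6654 - 0.3588i - 0.1091j + 0.6454k


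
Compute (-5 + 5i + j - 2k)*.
-5 - 5i - j + 2k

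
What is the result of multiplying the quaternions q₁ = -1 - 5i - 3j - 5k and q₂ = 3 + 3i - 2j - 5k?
-19 - 13i - 47j + 9k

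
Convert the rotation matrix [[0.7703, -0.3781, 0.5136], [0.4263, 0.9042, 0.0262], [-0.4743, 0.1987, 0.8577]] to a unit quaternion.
0.9397 + 0.0459i + 0.2628j + 0.214k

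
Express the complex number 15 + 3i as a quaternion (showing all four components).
15 + 3i + 0j + 0k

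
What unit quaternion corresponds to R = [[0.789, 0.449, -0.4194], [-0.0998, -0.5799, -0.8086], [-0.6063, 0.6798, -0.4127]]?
0.4462 + 0.8339i + 0.1047j - 0.3075k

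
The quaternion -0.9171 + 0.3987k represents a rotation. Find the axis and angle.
axis = (0, 0, 1), θ = 313°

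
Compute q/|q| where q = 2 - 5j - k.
0.3651 - 0.9129j - 0.1826k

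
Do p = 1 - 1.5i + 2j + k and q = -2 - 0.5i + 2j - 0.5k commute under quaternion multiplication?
No: pq = -6.25 - 0.5i - 3.25j - 4.5k ≠ -6.25 + 5.5i - 0.75j - 0.5k = qp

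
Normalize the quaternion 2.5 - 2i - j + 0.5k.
0.7372 - 0.5898i - 0.2949j + 0.1474k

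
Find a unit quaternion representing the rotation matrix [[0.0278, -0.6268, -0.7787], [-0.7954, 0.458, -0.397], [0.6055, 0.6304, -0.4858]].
-0.5 - 0.5137i + 0.6921j + 0.0843k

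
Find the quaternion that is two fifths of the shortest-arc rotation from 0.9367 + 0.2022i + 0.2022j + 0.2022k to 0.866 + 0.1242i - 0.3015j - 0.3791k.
0.9822 + 0.1845i - 0.002j - 0.036k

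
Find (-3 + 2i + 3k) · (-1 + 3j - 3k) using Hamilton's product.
12 - 11i - 3j + 12k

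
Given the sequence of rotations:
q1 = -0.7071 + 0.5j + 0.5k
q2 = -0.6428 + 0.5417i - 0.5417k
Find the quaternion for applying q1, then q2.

q2 · q1 = 0.7254 - 0.1122i - 0.5923j + 0.3325k
0.7254 - 0.1122i - 0.5923j + 0.3325k


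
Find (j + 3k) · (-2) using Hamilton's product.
-2j - 6k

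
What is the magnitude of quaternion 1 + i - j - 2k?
√7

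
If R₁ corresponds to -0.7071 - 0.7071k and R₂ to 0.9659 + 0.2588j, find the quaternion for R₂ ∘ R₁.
-0.683 - 0.183i - 0.183j - 0.683k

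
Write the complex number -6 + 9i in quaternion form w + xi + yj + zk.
-6 + 9i + 0j + 0k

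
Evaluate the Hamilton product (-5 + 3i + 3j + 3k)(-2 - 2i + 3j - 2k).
13 - 11i - 21j + 19k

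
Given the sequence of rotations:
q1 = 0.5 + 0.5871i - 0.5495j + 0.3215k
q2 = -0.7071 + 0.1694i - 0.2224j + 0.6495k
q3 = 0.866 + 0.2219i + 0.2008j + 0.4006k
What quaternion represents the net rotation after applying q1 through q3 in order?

q2 · q1 = -0.784 - 0.045i + 0.6042j + 0.1349k
q3 · q2 · q1 = -0.8443 - 0.4279i + 0.3178j - 0.0541k
-0.8443 - 0.4279i + 0.3178j - 0.0541k


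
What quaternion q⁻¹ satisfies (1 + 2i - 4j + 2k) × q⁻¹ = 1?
0.04 - 0.08i + 0.16j - 0.08k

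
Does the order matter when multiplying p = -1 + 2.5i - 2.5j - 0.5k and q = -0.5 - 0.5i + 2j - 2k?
Yes: pq = 5.75 + 5.25i + 4.5j + 6k ≠ 5.75 - 6.75i - 6j - 1.5k = qp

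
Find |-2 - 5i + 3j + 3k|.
√47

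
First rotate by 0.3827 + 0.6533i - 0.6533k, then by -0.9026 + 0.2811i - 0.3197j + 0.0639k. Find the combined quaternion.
-0.4873 - 0.2732i + 0.103j + 0.823k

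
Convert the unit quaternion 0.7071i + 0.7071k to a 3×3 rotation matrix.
[[0, 0, 1], [0, -1, 0], [1, 0, 0]]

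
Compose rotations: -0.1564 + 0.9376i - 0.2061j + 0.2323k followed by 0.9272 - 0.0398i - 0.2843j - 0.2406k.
-0.1104 + 0.7599i - 0.363j + 0.5278k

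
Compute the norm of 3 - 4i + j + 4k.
√42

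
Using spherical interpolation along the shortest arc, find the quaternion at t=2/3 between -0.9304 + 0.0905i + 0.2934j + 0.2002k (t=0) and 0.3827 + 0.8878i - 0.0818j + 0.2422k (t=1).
-0.7127 - 0.666i + 0.1938j - 0.1046k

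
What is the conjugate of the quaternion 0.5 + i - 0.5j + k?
0.5 - i + 0.5j - k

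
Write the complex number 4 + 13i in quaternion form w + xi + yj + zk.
4 + 13i + 0j + 0k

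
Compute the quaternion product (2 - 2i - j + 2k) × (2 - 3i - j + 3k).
-9 - 11i - 4j + 9k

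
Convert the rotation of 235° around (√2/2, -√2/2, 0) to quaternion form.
-0.4617 + 0.6272i - 0.6272j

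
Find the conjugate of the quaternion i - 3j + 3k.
-i + 3j - 3k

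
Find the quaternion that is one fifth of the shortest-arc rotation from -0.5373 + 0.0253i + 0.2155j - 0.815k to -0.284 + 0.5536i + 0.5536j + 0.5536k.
-0.4114 - 0.1325i + 0.0414j - 0.9008k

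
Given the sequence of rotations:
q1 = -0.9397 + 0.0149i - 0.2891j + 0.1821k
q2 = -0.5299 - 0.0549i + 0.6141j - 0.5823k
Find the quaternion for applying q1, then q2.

q2 · q1 = 0.7823 - 0.0128i - 0.4226j + 0.4574k
0.7823 - 0.0128i - 0.4226j + 0.4574k


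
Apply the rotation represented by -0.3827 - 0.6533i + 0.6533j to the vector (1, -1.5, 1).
(0.927, -1.573, -0.957)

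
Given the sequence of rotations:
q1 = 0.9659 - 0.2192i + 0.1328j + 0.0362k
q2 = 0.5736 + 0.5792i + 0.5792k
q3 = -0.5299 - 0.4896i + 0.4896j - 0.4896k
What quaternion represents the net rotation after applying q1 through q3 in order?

q2 · q1 = 0.66 + 0.3568i - 0.0718j + 0.6571k
q3 · q2 · q1 = 0.1818 - 0.2256i + 0.5082j - 0.8109k
0.1818 - 0.2256i + 0.5082j - 0.8109k


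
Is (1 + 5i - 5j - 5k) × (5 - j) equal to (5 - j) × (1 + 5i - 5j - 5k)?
No: pq = 20i - 26j - 30k ≠ 30i - 26j - 20k = qp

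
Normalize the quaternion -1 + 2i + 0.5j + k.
-0.4 + 0.8i + 0.2j + 0.4k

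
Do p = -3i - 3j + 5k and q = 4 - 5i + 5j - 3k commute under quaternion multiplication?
No: pq = 15 - 28i - 46j - 10k ≠ 15 + 4i + 22j + 50k = qp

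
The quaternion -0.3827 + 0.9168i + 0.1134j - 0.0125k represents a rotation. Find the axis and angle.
axis = (0.9923, 0.1227, -0.0135), θ = 5π/4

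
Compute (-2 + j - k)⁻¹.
-0.3333 - 0.1667j + 0.1667k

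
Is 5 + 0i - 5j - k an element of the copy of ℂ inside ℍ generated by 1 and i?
No. The quaternion 5 - 5j - k has j-coefficient y = -5 and k-coefficient z = -1, not both zero, so it does not lie in the complex subalgebra spanned by 1 and i.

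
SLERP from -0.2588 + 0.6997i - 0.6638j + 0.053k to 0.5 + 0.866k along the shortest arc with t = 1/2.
-0.5155 + 0.4753i - 0.4509j - 0.5523k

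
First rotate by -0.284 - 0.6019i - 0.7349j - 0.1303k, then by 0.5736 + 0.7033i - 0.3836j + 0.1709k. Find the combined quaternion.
0.0008 - 0.3694i - 0.3238j - 0.871k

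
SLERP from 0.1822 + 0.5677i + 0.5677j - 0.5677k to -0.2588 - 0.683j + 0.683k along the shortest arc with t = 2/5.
0.2228 + 0.3544i + 0.6422j - 0.6422k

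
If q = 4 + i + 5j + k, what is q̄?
4 - i - 5j - k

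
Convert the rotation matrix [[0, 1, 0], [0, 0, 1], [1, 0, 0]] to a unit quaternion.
-0.5 + 0.5i + 0.5j + 0.5k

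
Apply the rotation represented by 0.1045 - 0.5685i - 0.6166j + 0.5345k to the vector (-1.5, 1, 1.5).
(-0.018, -2.247, -0.67)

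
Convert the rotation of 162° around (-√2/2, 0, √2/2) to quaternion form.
0.1564 - 0.6984i + 0.6984k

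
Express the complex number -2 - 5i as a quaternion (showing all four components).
-2 - 5i + 0j + 0k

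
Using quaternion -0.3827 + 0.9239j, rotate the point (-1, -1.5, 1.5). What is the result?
(-0.354, -1.5, -1.768)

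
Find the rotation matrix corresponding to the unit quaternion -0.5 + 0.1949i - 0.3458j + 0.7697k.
[[-0.424, 0.6349, 0.6458], [-0.9045, -0.2608, -0.3374], [-0.0458, -0.7272, 0.6849]]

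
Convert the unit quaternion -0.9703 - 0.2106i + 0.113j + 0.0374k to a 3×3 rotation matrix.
[[0.9717, 0.025, -0.235], [-0.1202, 0.9085, -0.4002], [0.2035, 0.4171, 0.8858]]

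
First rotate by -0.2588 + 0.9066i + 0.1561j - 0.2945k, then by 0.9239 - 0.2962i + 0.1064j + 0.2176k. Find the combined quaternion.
0.0769 + 0.849i + 0.2267j - 0.4711k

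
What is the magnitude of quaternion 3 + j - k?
√11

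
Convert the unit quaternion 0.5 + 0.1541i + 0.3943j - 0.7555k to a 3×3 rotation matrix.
[[-0.4525, 0.877, 0.1615], [-0.634, -0.1891, -0.7499], [-0.6271, -0.4417, 0.6416]]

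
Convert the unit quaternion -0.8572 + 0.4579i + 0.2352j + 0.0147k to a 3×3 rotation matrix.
[[0.8889, 0.2406, -0.3898], [0.1902, 0.5802, 0.7919], [0.4167, -0.7781, 0.47]]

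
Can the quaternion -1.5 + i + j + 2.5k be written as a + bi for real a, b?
No. The quaternion -1.5 + i + j + 2.5k has j-coefficient y = 1 and k-coefficient z = 2.5, not both zero, so it does not lie in the complex subalgebra spanned by 1 and i.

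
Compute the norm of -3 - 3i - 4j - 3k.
√43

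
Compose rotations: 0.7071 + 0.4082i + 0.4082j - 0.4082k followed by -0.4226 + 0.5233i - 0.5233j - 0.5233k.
-0.5124 + 0.6247i - 0.5425j + 0.2297k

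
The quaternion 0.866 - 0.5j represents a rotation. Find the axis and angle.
axis = (0, -1, 0), θ = π/3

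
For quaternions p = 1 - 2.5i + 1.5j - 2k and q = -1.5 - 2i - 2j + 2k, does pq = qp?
No: pq = 0.5 + 0.75i + 4.75j + 13k ≠ 0.5 + 2.75i - 13.25j - 3k = qp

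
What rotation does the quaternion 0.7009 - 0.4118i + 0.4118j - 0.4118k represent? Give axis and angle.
axis = (-√3/3, √3/3, -√3/3), θ = 91°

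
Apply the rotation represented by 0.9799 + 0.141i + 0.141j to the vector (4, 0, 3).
(4.67, -0.67, 1.656)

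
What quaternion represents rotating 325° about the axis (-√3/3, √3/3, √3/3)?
-0.9537 - 0.1736i + 0.1736j + 0.1736k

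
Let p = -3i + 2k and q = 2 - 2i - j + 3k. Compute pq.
-12 - 4i + 5j + 7k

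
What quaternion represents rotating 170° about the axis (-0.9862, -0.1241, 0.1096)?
0.0872 - 0.9824i - 0.1236j + 0.1092k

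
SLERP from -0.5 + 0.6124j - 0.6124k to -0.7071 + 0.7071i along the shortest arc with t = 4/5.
-0.7505 + 0.6225i + 0.1568j - 0.1568k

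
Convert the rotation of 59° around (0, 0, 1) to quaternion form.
0.8704 + 0.4924k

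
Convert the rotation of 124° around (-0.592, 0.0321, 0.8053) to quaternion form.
0.4695 - 0.5227i + 0.0283j + 0.711k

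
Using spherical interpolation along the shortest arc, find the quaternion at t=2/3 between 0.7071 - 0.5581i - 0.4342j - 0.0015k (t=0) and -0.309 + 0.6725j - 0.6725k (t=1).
0.507 - 0.2196i - 0.6688j + 0.4974k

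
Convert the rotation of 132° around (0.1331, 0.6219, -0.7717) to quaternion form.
0.4067 + 0.1216i + 0.5681j - 0.705k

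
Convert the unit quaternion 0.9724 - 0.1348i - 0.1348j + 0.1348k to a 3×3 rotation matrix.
[[0.9273, -0.2258, -0.2985], [0.2985, 0.9273, 0.2258], [0.2258, -0.2985, 0.9273]]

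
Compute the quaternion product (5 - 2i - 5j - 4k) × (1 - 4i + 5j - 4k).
6 + 18i + 28j - 54k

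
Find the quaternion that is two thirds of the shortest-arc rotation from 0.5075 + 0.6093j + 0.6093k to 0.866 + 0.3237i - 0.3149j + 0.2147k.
0.8742 + 0.248i + 0.0115j + 0.4173k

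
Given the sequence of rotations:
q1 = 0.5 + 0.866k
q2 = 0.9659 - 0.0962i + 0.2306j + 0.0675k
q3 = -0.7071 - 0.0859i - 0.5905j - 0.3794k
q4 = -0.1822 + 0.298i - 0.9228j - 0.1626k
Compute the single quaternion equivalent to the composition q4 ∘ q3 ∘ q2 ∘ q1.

q2 · q1 = 0.4245 + 0.1516i + 0.1986j + 0.8702k
q3 · q2 · q1 = 0.1603 - 0.5822i - 0.3739j - 0.7039k
q4 · q3 · q2 · q1 = -0.3152 + 0.7426i + 0.2246j - 0.5465k
-0.3152 + 0.7426i + 0.2246j - 0.5465k


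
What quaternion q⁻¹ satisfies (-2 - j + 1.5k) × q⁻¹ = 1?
-0.2759 + 0.1379j - 0.2069k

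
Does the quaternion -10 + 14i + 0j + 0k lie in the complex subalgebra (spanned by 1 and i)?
Yes. The quaternion -10 + 14i has j- and k-coefficients y = z = 0, so it lies in the complex subalgebra spanned by 1 and i.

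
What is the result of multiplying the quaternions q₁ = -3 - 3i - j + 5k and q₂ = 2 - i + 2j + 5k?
-32 - 18i + 2j - 12k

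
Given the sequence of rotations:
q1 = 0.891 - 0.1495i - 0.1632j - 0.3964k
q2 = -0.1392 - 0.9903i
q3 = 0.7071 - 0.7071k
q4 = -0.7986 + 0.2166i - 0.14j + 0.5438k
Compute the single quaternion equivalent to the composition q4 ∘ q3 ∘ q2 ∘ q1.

q2 · q1 = -0.2721 - 0.8615i - 0.3698j + 0.2168k
q3 · q2 · q1 = -0.0391 - 0.8707i + 0.3477j + 0.3457k
q4 · q3 · q2 · q1 = 0.0805 + 0.4494i - 0.8206j - 0.3439k
0.0805 + 0.4494i - 0.8206j - 0.3439k
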